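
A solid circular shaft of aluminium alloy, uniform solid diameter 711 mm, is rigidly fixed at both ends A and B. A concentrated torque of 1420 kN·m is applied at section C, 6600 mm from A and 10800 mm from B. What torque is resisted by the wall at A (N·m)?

With uniform GJ and both ends fixed, compatibility θ_AC = θ_CB gives T_A·a = T_B·b, together with T_A + T_B = T₀.
T_A = T₀·b/(a+b) = 1.420e6·10800/17400 = 881400 N·m; T_B = 538600 N·m.

881000 N·m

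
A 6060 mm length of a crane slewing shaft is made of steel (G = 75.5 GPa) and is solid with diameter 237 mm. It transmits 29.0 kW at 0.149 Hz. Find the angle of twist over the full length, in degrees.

ω = 2π·0.149 = 0.9362 rad/s, so T = P/ω = 29.0×10³ / 0.9362 = 30980 N·m.
J = πd⁴/32 = π(0.237)⁴/32 = 3.097×10^-4 m⁴.
θ = T·L/(G·J) = 30980 × 6.06 / (75.5×10⁹ × 3.097×10^-4) = 8.027×10^-3 rad.

0.460°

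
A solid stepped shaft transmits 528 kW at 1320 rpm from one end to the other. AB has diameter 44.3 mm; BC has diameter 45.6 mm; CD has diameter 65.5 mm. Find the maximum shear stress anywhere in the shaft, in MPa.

ω = 2π·1320/60 = 138.2 rad/s, so T = P/ω = 528×10³ / 138.2 = 3820 N·m.
Under the same torque, τ_max = 16T/(πd³) is largest where d is smallest — segment AB (d = 44.3 mm).
τ_max = 16·3820/(π·(0.0443)³) = 2.238×10^8 Pa.

224 MPa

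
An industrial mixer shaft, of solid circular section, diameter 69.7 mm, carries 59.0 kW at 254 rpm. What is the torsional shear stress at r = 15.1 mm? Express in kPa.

ω = 2π·254/60 = 26.60 rad/s, so T = P/ω = 59.0×10³ / 26.60 = 2218 N·m.
J = πd⁴/32 = π(0.0697)⁴/32 = 2.317×10^-6 m⁴.
Shear stress varies linearly with radius: τ = T·r/J = 2218 × 0.0151 / 2.317×10^-6 = 1.446×10^7 Pa.

14500 kPa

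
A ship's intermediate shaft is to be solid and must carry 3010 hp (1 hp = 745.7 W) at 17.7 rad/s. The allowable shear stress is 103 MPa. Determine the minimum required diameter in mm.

ω = 17.7 rad/s, so T = P/ω = 3010×745.7 / 17.70 = 126800 N·m.
For a solid shaft τ_max = 16T/(πd³), so d = (16T/(π τ_allow))^(1/3) = (16·126800/(π·1.03×10^8))^(1/3) = 0.1844 m.

184 mm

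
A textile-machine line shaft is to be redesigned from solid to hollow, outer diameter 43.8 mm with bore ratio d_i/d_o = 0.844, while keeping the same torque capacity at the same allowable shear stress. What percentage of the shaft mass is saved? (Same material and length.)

Equal τ_max and T ⇒ the solid shaft needs d_s³ = d_o³(1−k⁴), so d_s = 43.8·(1−0.844⁴)^(1/3) = 34.59 mm.
Area ratio A_h/A_s = d_o²(1−k²)/d_s² = (1−k²)/(1−k⁴)^(2/3) = 0.4612.
Mass saving = 1 − 0.4612 = 53.9 %.

53.9 %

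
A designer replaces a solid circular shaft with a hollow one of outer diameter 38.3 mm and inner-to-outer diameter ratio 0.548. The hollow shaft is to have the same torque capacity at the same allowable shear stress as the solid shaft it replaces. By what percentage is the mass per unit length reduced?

Equal τ_max and T ⇒ the solid shaft needs d_s³ = d_o³(1−k⁴), so d_s = 38.3·(1−0.548⁴)^(1/3) = 37.11 mm.
Area ratio A_h/A_s = d_o²(1−k²)/d_s² = (1−k²)/(1−k⁴)^(2/3) = 0.7452.
Mass saving = 1 − 0.7452 = 25.5 %.

25.5 %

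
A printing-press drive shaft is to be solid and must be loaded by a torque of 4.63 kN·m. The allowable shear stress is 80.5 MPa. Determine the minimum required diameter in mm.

66.4 mm

For a solid shaft τ_max = 16T/(πd³), so d = (16T/(π τ_allow))^(1/3) = (16·4630/(π·8.05×10^7))^(1/3) = 0.06641 m.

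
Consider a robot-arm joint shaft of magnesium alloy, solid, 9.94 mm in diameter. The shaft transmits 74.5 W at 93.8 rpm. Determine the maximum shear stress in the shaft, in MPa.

ω = 2π·93.8/60 = 9.823 rad/s, so T = P/ω = 74.5 / 9.823 = 7.584 N·m.
J = πd⁴/32 = π(0.00994)⁴/32 = 9.584×10^-10 m⁴.
τ_max = T·r/J = 7.584 × 0.00497 / 9.584×10^-10 = 3.933×10^7 Pa.

39.3 MPa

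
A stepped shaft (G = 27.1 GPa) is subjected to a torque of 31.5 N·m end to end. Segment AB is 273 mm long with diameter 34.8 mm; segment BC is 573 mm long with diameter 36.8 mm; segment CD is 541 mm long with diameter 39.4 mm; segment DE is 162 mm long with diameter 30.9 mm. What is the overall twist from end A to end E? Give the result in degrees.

J_AB = π(0.0348)⁴/32 = 1.44×10^-7 m⁴; J_BC = π(0.0368)⁴/32 = 1.80×10^-7 m⁴; J_CD = π(0.0394)⁴/32 = 2.37×10^-7 m⁴; J_DE = π(0.0309)⁴/32 = 8.95×10^-8 m⁴.
θ = (T/G)·Σ L_i/J_i = (31.50/27.1×10⁹)·(0.273/1.44×10^-7 + 0.573/1.80×10^-7 + 0.541/2.37×10^-7 + 0.162/8.95×10^-8) = 0.01066 rad.

0.611°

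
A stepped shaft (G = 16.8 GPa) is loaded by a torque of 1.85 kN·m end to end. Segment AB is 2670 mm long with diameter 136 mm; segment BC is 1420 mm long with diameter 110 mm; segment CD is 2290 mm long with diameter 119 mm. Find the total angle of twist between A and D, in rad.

J_AB = π(0.136)⁴/32 = 3.36×10^-5 m⁴; J_BC = π(0.110)⁴/32 = 1.44×10^-5 m⁴; J_CD = π(0.119)⁴/32 = 1.97×10^-5 m⁴.
θ = (T/G)·Σ L_i/J_i = (1850/16.8×10⁹)·(2.67/3.36×10^-5 + 1.42/1.44×10^-5 + 2.29/1.97×10^-5) = 0.03244 rad.

0.0324 rad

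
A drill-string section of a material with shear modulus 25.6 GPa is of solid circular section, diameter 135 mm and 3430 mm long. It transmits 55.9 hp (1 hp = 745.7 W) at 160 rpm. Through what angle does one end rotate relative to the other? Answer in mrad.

10.2 mrad

ω = 2π·160/60 = 16.76 rad/s, so T = P/ω = 55.9×745.7 / 16.76 = 2488 N·m.
J = πd⁴/32 = π(0.135)⁴/32 = 3.261×10^-5 m⁴.
θ = T·L/(G·J) = 2488 × 3.43 / (25.6×10⁹ × 3.261×10^-5) = 0.01022 rad.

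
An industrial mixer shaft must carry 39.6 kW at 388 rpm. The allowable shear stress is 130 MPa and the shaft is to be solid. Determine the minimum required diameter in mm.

ω = 2π·388/60 = 40.63 rad/s, so T = P/ω = 39.6×10³ / 40.63 = 974.6 N·m.
For a solid shaft τ_max = 16T/(πd³), so d = (16T/(π τ_allow))^(1/3) = (16·974.6/(π·1.30×10^8))^(1/3) = 0.03367 m.

33.7 mm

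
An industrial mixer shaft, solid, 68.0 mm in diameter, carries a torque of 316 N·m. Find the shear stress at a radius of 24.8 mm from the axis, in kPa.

J = πd⁴/32 = π(0.0680)⁴/32 = 2.099×10^-6 m⁴.
Shear stress varies linearly with radius: τ = T·r/J = 316.0 × 0.0248 / 2.099×10^-6 = 3.733×10^6 Pa.

3730 kPa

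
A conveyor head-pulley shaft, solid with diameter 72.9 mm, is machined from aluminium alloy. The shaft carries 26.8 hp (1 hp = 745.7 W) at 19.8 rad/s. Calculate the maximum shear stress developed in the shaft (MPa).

13.3 MPa

ω = 19.8 rad/s, so T = P/ω = 26.8×745.7 / 19.80 = 1009 N·m.
J = πd⁴/32 = π(0.0729)⁴/32 = 2.773×10^-6 m⁴.
τ_max = T·r/J = 1009 × 0.0365 / 2.773×10^-6 = 1.327×10^7 Pa.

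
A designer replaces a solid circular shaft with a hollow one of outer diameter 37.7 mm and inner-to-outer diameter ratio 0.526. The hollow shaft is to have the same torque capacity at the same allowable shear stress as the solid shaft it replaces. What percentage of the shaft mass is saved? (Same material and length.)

23.7 %

Equal τ_max and T ⇒ the solid shaft needs d_s³ = d_o³(1−k⁴), so d_s = 37.7·(1−0.526⁴)^(1/3) = 36.71 mm.
Area ratio A_h/A_s = d_o²(1−k²)/d_s² = (1−k²)/(1−k⁴)^(2/3) = 0.7628.
Mass saving = 1 − 0.7628 = 23.7 %.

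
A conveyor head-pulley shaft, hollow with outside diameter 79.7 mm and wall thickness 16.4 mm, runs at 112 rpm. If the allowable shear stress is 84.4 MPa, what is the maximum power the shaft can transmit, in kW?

86.6 kW

J = π(d_o⁴ − d_i⁴)/32 = π(0.0797⁴ − 0.0469⁴)/32 = 3.486×10^-6 m⁴.
T_max = τ_allow·J/r = 8.44×10^7 × 3.486×10^-6 / 0.0399 = 7384 N·m.
ω = 2π·112/60 = 11.73 rad/s, so P_max = T_max·ω = 8.660×10^4 W.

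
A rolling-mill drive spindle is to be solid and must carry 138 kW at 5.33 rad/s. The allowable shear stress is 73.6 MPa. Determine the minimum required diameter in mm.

121 mm

ω = 5.33 rad/s, so T = P/ω = 138×10³ / 5.330 = 25890 N·m.
For a solid shaft τ_max = 16T/(πd³), so d = (16T/(π τ_allow))^(1/3) = (16·25890/(π·7.36×10^7))^(1/3) = 0.1215 m.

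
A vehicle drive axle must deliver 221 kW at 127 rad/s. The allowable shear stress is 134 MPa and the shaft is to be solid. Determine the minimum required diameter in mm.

40.4 mm

ω = 127 rad/s, so T = P/ω = 221×10³ / 127.0 = 1740 N·m.
For a solid shaft τ_max = 16T/(πd³), so d = (16T/(π τ_allow))^(1/3) = (16·1740/(π·1.34×10^8))^(1/3) = 0.04044 m.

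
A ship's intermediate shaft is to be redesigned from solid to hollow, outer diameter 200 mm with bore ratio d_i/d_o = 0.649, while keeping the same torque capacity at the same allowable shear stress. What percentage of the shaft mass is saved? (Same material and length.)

Equal τ_max and T ⇒ the solid shaft needs d_s³ = d_o³(1−k⁴), so d_s = 200·(1−0.649⁴)^(1/3) = 187.4 mm.
Area ratio A_h/A_s = d_o²(1−k²)/d_s² = (1−k²)/(1−k⁴)^(2/3) = 0.6593.
Mass saving = 1 − 0.6593 = 34.1 %.

34.1 %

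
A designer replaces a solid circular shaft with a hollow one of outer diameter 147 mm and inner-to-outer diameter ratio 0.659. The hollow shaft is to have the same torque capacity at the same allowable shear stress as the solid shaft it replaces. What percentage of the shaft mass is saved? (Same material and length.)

Equal τ_max and T ⇒ the solid shaft needs d_s³ = d_o³(1−k⁴), so d_s = 147·(1−0.659⁴)^(1/3) = 137.1 mm.
Area ratio A_h/A_s = d_o²(1−k²)/d_s² = (1−k²)/(1−k⁴)^(2/3) = 0.6503.
Mass saving = 1 − 0.6503 = 35.0 %.

35.0 %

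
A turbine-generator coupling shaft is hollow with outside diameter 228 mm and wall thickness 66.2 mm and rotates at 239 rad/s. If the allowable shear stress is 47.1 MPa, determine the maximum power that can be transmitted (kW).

25400 kW

J = π(d_o⁴ − d_i⁴)/32 = π(0.228⁴ − 0.0956⁴)/32 = 2.571×10^-4 m⁴.
T_max = τ_allow·J/r = 4.71×10^7 × 2.571×10^-4 / 0.114 = 106200 N·m.
ω = 239 rad/s, so P_max = T_max·ω = 2.539×10^7 W.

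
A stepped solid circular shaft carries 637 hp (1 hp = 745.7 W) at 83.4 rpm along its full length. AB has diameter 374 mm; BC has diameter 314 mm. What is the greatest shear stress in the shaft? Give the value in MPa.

ω = 2π·83.4/60 = 8.734 rad/s, so T = P/ω = 637×745.7 / 8.734 = 54390 N·m.
Under the same torque, τ_max = 16T/(πd³) is largest where d is smallest — segment BC (d = 314 mm).
τ_max = 16·54390/(π·(0.314)³) = 8.947×10^6 Pa.

8.95 MPa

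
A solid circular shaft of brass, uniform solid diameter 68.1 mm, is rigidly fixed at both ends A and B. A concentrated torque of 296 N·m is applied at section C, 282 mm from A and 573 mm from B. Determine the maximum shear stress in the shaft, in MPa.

With uniform GJ and both ends fixed, compatibility θ_AC = θ_CB gives T_A·a = T_B·b, together with T_A + T_B = T₀.
T_A = T₀·b/(a+b) = 296.0·573/855.0 = 198.4 N·m; T_B = 97.63 N·m.
τ in each portion: τ_AC = 3.20×10^6 Pa, τ_CB = 1.57×10^6 Pa; maximum is in AC.
τ_max = T_AC·r/J = 198.4·0.0340/2.11×10^-6 = 3.199×10^6 Pa.

3.20 MPa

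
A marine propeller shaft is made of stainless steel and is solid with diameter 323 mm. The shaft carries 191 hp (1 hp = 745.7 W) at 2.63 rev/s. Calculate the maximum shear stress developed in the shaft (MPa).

ω = 2π·2.63 = 16.52 rad/s, so T = P/ω = 191×745.7 / 16.52 = 8619 N·m.
J = πd⁴/32 = π(0.323)⁴/32 = 1.069×10^-3 m⁴.
τ_max = T·r/J = 8619 × 0.162 / 1.069×10^-3 = 1.303×10^6 Pa.

1.30 MPa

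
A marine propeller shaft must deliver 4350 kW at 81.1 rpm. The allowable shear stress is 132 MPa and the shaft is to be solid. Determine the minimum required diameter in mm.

270 mm

ω = 2π·81.1/60 = 8.493 rad/s, so T = P/ω = 4350×10³ / 8.493 = 512200 N·m.
For a solid shaft τ_max = 16T/(πd³), so d = (16T/(π τ_allow))^(1/3) = (16·512200/(π·1.32×10^8))^(1/3) = 0.2704 m.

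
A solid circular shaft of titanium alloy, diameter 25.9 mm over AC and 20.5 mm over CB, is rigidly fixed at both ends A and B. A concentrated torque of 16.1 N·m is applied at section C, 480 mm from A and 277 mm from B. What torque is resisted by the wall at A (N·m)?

Compatibility: T_A·a/J_AC = T_B·b/J_CB with T_A + T_B = T₀.
J_AC = 4.42×10^-8 m⁴, J_CB = 1.73×10^-8 m⁴, so T_A = T₀·(J_AC/a)/((J_AC/a)+(J_CB/b)) = 9.583 N·m, T_B = 6.517 N·m.

9.58 N·m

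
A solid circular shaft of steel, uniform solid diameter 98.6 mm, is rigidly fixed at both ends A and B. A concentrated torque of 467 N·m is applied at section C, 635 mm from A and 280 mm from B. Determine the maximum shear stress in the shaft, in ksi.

With uniform GJ and both ends fixed, compatibility θ_AC = θ_CB gives T_A·a = T_B·b, together with T_A + T_B = T₀.
T_A = T₀·b/(a+b) = 467.0·280/915.0 = 142.9 N·m; T_B = 324.1 N·m.
τ in each portion: τ_AC = 7.59×10^5 Pa, τ_CB = 1.72×10^6 Pa; maximum is in CB.
τ_max = T_CB·r/J = 324.1·0.0493/9.28×10^-6 = 1.722×10^6 Pa.

0.250 ksi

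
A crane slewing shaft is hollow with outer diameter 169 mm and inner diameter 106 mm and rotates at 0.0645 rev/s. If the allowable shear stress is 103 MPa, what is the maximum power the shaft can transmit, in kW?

J = π(d_o⁴ − d_i⁴)/32 = π(0.169⁴ − 0.106⁴)/32 = 6.769×10^-5 m⁴.
T_max = τ_allow·J/r = 1.03×10^8 × 6.769×10^-5 / 0.0845 = 82510 N·m.
ω = 2π·0.0645 = 0.4053 rad/s, so P_max = T_max·ω = 3.344×10^4 W.

33.4 kW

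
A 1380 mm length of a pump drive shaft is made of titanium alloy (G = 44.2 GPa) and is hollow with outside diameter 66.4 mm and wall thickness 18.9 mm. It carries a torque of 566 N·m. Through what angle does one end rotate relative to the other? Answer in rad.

J = π(d_o⁴ − d_i⁴)/32 = π(0.0664⁴ − 0.0286⁴)/32 = 1.843×10^-6 m⁴.
θ = T·L/(G·J) = 566.0 × 1.38 / (44.2×10⁹ × 1.843×10^-6) = 9.590×10^-3 rad.

0.00959 rad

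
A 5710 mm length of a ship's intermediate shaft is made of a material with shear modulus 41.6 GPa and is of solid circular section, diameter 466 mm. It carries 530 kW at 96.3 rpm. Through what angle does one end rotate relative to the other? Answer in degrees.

0.0893°

ω = 2π·96.3/60 = 10.08 rad/s, so T = P/ω = 530×10³ / 10.08 = 52560 N·m.
J = πd⁴/32 = π(0.466)⁴/32 = 4.630×10^-3 m⁴.
θ = T·L/(G·J) = 52560 × 5.71 / (41.6×10⁹ × 4.630×10^-3) = 1.558×10^-3 rad.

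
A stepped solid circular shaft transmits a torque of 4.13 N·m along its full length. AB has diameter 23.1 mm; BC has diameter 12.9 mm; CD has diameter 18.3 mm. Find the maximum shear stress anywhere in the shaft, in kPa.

Under the same torque, τ_max = 16T/(πd³) is largest where d is smallest — segment BC (d = 12.9 mm).
τ_max = 16·4.130/(π·(0.0129)³) = 9.798×10^6 Pa.

9800 kPa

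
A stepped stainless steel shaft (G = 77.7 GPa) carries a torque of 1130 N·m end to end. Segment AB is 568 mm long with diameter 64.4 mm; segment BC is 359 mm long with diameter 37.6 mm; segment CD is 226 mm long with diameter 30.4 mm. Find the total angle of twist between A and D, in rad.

0.0707 rad

J_AB = π(0.0644)⁴/32 = 1.69×10^-6 m⁴; J_BC = π(0.0376)⁴/32 = 1.96×10^-7 m⁴; J_CD = π(0.0304)⁴/32 = 8.38×10^-8 m⁴.
θ = (T/G)·Σ L_i/J_i = (1130/77.7×10⁹)·(0.568/1.69×10^-6 + 0.359/1.96×10^-7 + 0.226/8.38×10^-8) = 0.07070 rad.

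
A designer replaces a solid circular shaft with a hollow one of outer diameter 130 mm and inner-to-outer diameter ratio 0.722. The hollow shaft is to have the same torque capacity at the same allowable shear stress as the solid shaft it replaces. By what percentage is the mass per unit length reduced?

Equal τ_max and T ⇒ the solid shaft needs d_s³ = d_o³(1−k⁴), so d_s = 130·(1−0.722⁴)^(1/3) = 117.0 mm.
Area ratio A_h/A_s = d_o²(1−k²)/d_s² = (1−k²)/(1−k⁴)^(2/3) = 0.5914.
Mass saving = 1 − 0.5914 = 40.9 %.

40.9 %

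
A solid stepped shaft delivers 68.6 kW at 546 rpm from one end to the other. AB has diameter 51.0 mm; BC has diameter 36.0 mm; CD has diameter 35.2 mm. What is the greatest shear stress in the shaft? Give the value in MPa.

140 MPa

ω = 2π·546/60 = 57.18 rad/s, so T = P/ω = 68.6×10³ / 57.18 = 1200 N·m.
Under the same torque, τ_max = 16T/(πd³) is largest where d is smallest — segment CD (d = 35.2 mm).
τ_max = 16·1200/(π·(0.0352)³) = 1.401×10^8 Pa.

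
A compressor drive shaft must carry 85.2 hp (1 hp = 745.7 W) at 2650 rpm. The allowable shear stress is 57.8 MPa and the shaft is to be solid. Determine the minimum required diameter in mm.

27.2 mm

ω = 2π·2650/60 = 277.5 rad/s, so T = P/ω = 85.2×745.7 / 277.5 = 228.9 N·m.
For a solid shaft τ_max = 16T/(πd³), so d = (16T/(π τ_allow))^(1/3) = (16·228.9/(π·5.78×10^7))^(1/3) = 0.02722 m.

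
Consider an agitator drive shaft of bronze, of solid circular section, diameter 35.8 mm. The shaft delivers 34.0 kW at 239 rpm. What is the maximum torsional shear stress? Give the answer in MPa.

ω = 2π·239/60 = 25.03 rad/s, so T = P/ω = 34.0×10³ / 25.03 = 1358 N·m.
J = πd⁴/32 = π(0.0358)⁴/32 = 1.613×10^-7 m⁴.
τ_max = T·r/J = 1358 × 0.0179 / 1.613×10^-7 = 1.508×10^8 Pa.

151 MPa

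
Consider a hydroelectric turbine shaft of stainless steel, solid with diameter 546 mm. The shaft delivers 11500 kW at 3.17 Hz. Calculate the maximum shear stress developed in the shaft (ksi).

2.62 ksi

ω = 2π·3.17 = 19.92 rad/s, so T = P/ω = 11500×10³ / 19.92 = 577400 N·m.
J = πd⁴/32 = π(0.546)⁴/32 = 8.725×10^-3 m⁴.
τ_max = T·r/J = 577400 × 0.273 / 8.725×10^-3 = 1.807×10^7 Pa.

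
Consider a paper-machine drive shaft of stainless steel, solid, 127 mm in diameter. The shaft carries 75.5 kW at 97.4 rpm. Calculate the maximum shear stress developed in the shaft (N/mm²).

18.4 N/mm²

ω = 2π·97.4/60 = 10.20 rad/s, so T = P/ω = 75.5×10³ / 10.20 = 7402 N·m.
J = πd⁴/32 = π(0.127)⁴/32 = 2.554×10^-5 m⁴.
τ_max = T·r/J = 7402 × 0.0635 / 2.554×10^-5 = 1.840×10^7 Pa.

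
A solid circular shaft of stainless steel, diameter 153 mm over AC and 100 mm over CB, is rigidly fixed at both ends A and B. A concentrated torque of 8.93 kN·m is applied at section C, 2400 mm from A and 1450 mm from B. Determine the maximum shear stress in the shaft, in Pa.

Compatibility: T_A·a/J_AC = T_B·b/J_CB with T_A + T_B = T₀.
J_AC = 5.38×10^-5 m⁴, J_CB = 9.82×10^-6 m⁴, so T_A = T₀·(J_AC/a)/((J_AC/a)+(J_CB/b)) = 6858 N·m, T_B = 2072 N·m.
τ in each portion: τ_AC = 9.75×10^6 Pa, τ_CB = 1.06×10^7 Pa; maximum is in CB.
τ_max = T_CB·r/J = 2072·0.0500/9.82×10^-6 = 1.055×10^7 Pa.

1.06e7 Pa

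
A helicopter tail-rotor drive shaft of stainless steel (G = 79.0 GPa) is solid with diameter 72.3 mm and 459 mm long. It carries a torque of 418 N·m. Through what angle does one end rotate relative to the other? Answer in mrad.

J = πd⁴/32 = π(0.0723)⁴/32 = 2.683×10^-6 m⁴.
θ = T·L/(G·J) = 418.0 × 0.459 / (79.0×10⁹ × 2.683×10^-6) = 9.053×10^-4 rad.

0.905 mrad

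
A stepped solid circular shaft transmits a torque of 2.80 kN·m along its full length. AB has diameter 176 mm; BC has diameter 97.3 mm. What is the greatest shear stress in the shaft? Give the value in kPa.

Under the same torque, τ_max = 16T/(πd³) is largest where d is smallest — segment BC (d = 97.3 mm).
τ_max = 16·2800/(π·(0.0973)³) = 1.548×10^7 Pa.

15500 kPa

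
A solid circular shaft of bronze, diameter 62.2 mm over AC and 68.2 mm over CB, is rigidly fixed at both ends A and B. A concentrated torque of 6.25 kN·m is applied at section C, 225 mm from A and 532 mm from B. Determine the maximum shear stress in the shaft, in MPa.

82.1 MPa

Compatibility: T_A·a/J_AC = T_B·b/J_CB with T_A + T_B = T₀.
J_AC = 1.47×10^-6 m⁴, J_CB = 2.12×10^-6 m⁴, so T_A = T₀·(J_AC/a)/((J_AC/a)+(J_CB/b)) = 3879 N·m, T_B = 2371 N·m.
τ in each portion: τ_AC = 8.21×10^7 Pa, τ_CB = 3.81×10^7 Pa; maximum is in AC.
τ_max = T_AC·r/J = 3879·0.0311/1.47×10^-6 = 8.209×10^7 Pa.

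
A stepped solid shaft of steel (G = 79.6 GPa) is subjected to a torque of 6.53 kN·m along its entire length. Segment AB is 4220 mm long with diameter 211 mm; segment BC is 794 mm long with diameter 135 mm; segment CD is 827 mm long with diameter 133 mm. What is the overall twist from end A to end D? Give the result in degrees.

J_AB = π(0.211)⁴/32 = 1.95×10^-4 m⁴; J_BC = π(0.135)⁴/32 = 3.26×10^-5 m⁴; J_CD = π(0.133)⁴/32 = 3.07×10^-5 m⁴.
θ = (T/G)·Σ L_i/J_i = (6530/79.6×10⁹)·(4.22/1.95×10^-4 + 0.794/3.26×10^-5 + 0.827/3.07×10^-5) = 5.985×10^-3 rad.

0.343°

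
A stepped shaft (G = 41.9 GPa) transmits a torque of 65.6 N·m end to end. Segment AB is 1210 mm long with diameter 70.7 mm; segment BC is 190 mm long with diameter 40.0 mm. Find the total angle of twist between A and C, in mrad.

1.96 mrad

J_AB = π(0.0707)⁴/32 = 2.45×10^-6 m⁴; J_BC = π(0.0400)⁴/32 = 2.51×10^-7 m⁴.
θ = (T/G)·Σ L_i/J_i = (65.60/41.9×10⁹)·(1.21/2.45×10^-6 + 0.190/2.51×10^-7) = 1.956×10^-3 rad.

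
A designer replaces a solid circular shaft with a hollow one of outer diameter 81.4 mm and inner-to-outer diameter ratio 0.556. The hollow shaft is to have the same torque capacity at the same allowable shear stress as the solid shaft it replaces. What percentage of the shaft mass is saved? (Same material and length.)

Equal τ_max and T ⇒ the solid shaft needs d_s³ = d_o³(1−k⁴), so d_s = 81.4·(1−0.556⁴)^(1/3) = 78.72 mm.
Area ratio A_h/A_s = d_o²(1−k²)/d_s² = (1−k²)/(1−k⁴)^(2/3) = 0.7387.
Mass saving = 1 − 0.7387 = 26.1 %.

26.1 %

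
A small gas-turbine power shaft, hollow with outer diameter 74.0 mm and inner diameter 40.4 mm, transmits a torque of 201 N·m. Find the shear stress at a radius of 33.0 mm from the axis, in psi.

J = π(d_o⁴ − d_i⁴)/32 = π(0.0740⁴ − 0.0404⁴)/32 = 2.682×10^-6 m⁴.
Shear stress varies linearly with radius: τ = T·r/J = 201.0 × 0.0330 / 2.682×10^-6 = 2.473×10^6 Pa.

359 psi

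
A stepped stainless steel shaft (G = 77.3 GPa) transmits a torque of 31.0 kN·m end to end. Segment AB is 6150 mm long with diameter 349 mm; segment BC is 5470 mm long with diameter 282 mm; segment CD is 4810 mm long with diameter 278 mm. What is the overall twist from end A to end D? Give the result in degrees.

J_AB = π(0.349)⁴/32 = 1.46×10^-3 m⁴; J_BC = π(0.282)⁴/32 = 6.21×10^-4 m⁴; J_CD = π(0.278)⁴/32 = 5.86×10^-4 m⁴.
θ = (T/G)·Σ L_i/J_i = (31000/77.3×10⁹)·(6.15/1.46×10^-3 + 5.47/6.21×10^-4 + 4.81/5.86×10^-4) = 8.516×10^-3 rad.

0.488°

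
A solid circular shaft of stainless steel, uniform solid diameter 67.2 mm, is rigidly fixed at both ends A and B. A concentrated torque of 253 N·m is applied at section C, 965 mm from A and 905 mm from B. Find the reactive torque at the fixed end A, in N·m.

122 N·m

With uniform GJ and both ends fixed, compatibility θ_AC = θ_CB gives T_A·a = T_B·b, together with T_A + T_B = T₀.
T_A = T₀·b/(a+b) = 253.0·905/1870 = 122.4 N·m; T_B = 130.6 N·m.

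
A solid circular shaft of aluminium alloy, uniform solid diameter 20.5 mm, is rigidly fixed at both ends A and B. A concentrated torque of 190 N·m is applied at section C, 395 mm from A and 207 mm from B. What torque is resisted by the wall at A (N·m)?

65.3 N·m

With uniform GJ and both ends fixed, compatibility θ_AC = θ_CB gives T_A·a = T_B·b, together with T_A + T_B = T₀.
T_A = T₀·b/(a+b) = 190.0·207/602.0 = 65.33 N·m; T_B = 124.7 N·m.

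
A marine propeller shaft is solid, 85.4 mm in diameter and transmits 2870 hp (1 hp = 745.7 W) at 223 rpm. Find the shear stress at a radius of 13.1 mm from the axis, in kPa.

230000 kPa

ω = 2π·223/60 = 23.35 rad/s, so T = P/ω = 2870×745.7 / 23.35 = 91650 N·m.
J = πd⁴/32 = π(0.0854)⁴/32 = 5.222×10^-6 m⁴.
Shear stress varies linearly with radius: τ = T·r/J = 91650 × 0.0131 / 5.222×10^-6 = 2.299×10^8 Pa.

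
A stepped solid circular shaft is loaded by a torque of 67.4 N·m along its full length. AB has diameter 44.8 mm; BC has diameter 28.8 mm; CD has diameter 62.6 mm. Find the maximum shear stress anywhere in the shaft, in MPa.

14.4 MPa

Under the same torque, τ_max = 16T/(πd³) is largest where d is smallest — segment BC (d = 28.8 mm).
τ_max = 16·67.40/(π·(0.0288)³) = 1.437×10^7 Pa.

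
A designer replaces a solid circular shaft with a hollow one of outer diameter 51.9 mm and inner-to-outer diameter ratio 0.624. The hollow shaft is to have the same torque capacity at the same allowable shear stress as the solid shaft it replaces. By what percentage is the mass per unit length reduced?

31.9 %

Equal τ_max and T ⇒ the solid shaft needs d_s³ = d_o³(1−k⁴), so d_s = 51.9·(1−0.624⁴)^(1/3) = 49.13 mm.
Area ratio A_h/A_s = d_o²(1−k²)/d_s² = (1−k²)/(1−k⁴)^(2/3) = 0.6814.
Mass saving = 1 − 0.6814 = 31.9 %.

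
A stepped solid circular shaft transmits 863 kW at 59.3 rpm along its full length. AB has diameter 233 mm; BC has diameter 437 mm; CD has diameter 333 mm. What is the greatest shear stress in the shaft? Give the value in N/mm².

56.0 N/mm²

ω = 2π·59.3/60 = 6.210 rad/s, so T = P/ω = 863×10³ / 6.210 = 139000 N·m.
Under the same torque, τ_max = 16T/(πd³) is largest where d is smallest — segment AB (d = 233 mm).
τ_max = 16·139000/(π·(0.233)³) = 5.595×10^7 Pa.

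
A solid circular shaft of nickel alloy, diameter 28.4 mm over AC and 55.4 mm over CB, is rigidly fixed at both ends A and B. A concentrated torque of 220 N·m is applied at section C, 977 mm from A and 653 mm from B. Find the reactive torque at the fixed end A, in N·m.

Compatibility: T_A·a/J_AC = T_B·b/J_CB with T_A + T_B = T₀.
J_AC = 6.39×10^-8 m⁴, J_CB = 9.25×10^-7 m⁴, so T_A = T₀·(J_AC/a)/((J_AC/a)+(J_CB/b)) = 9.707 N·m, T_B = 210.3 N·m.

9.71 N·m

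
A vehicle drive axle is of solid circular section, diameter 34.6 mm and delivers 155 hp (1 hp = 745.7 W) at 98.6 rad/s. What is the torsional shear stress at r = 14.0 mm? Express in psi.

ω = 98.6 rad/s, so T = P/ω = 155×745.7 / 98.60 = 1172 N·m.
J = πd⁴/32 = π(0.0346)⁴/32 = 1.407×10^-7 m⁴.
Shear stress varies linearly with radius: τ = T·r/J = 1172 × 0.0140 / 1.407×10^-7 = 1.166×10^8 Pa.

16900 psi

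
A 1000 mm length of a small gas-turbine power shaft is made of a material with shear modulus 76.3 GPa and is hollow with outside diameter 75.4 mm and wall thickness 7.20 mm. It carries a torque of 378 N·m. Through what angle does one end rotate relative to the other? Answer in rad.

0.00273 rad

J = π(d_o⁴ − d_i⁴)/32 = π(0.0754⁴ − 0.0610⁴)/32 = 1.814×10^-6 m⁴.
θ = T·L/(G·J) = 378.0 × 1.00 / (76.3×10⁹ × 1.814×10^-6) = 2.731×10^-3 rad.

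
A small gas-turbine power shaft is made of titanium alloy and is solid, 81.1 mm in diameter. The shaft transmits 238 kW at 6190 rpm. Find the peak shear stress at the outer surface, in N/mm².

ω = 2π·6190/60 = 648.2 rad/s, so T = P/ω = 238×10³ / 648.2 = 367.2 N·m.
J = πd⁴/32 = π(0.0811)⁴/32 = 4.247×10^-6 m⁴.
τ_max = T·r/J = 367.2 × 0.0405 / 4.247×10^-6 = 3.506×10^6 Pa.

3.51 N/mm²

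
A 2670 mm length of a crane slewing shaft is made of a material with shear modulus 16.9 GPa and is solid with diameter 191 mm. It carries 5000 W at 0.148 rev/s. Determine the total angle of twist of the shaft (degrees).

ω = 2π·0.148 = 0.9299 rad/s, so T = P/ω = 5000 / 0.9299 = 5377 N·m.
J = πd⁴/32 = π(0.191)⁴/32 = 1.307×10^-4 m⁴.
θ = T·L/(G·J) = 5377 × 2.67 / (16.9×10⁹ × 1.307×10^-4) = 6.502×10^-3 rad.

0.373°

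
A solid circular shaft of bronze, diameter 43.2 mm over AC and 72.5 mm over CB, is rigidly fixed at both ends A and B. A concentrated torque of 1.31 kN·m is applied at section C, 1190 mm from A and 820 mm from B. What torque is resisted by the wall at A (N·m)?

Compatibility: T_A·a/J_AC = T_B·b/J_CB with T_A + T_B = T₀.
J_AC = 3.42×10^-7 m⁴, J_CB = 2.71×10^-6 m⁴, so T_A = T₀·(J_AC/a)/((J_AC/a)+(J_CB/b)) = 104.7 N·m, T_B = 1205 N·m.

105 N·m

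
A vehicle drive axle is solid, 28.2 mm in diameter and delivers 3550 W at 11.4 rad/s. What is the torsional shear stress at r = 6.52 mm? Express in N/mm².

32.7 N/mm²

ω = 11.4 rad/s, so T = P/ω = 3550 / 11.40 = 311.4 N·m.
J = πd⁴/32 = π(0.0282)⁴/32 = 6.209×10^-8 m⁴.
Shear stress varies linearly with radius: τ = T·r/J = 311.4 × 0.00652 / 6.209×10^-8 = 3.270×10^7 Pa.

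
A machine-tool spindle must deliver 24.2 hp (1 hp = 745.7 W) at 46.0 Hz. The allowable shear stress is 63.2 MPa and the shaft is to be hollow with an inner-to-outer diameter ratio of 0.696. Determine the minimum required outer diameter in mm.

ω = 2π·46.0 = 289.0 rad/s, so T = P/ω = 24.2×745.7 / 289.0 = 62.44 N·m.
For a hollow shaft with d_i/d_o = 0.696: τ_max = 16T/(π d_o³ (1−k⁴)), so d_o = [16T/(π τ_allow (1−k⁴))]^(1/3) = [16·62.44/(π·6.32×10^7·0.7653)]^(1/3) = 0.01873 m.

18.7 mm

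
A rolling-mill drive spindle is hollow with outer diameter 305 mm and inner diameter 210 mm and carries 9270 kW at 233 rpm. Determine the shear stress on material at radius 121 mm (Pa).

6.98e7 Pa

ω = 2π·233/60 = 24.40 rad/s, so T = P/ω = 9270×10³ / 24.40 = 379900 N·m.
J = π(d_o⁴ − d_i⁴)/32 = π(0.305⁴ − 0.210⁴)/32 = 6.586×10^-4 m⁴.
Shear stress varies linearly with radius: τ = T·r/J = 379900 × 0.121 / 6.586×10^-4 = 6.980×10^7 Pa.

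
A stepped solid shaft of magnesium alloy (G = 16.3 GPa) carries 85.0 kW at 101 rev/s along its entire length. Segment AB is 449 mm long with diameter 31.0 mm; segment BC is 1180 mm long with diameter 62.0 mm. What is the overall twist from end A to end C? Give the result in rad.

0.0474 rad

ω = 2π·101 = 634.6 rad/s, so T = P/ω = 85.0×10³ / 634.6 = 133.9 N·m.
J_AB = π(0.0310)⁴/32 = 9.07×10^-8 m⁴; J_BC = π(0.0620)⁴/32 = 1.45×10^-6 m⁴.
θ = (T/G)·Σ L_i/J_i = (133.9/16.3×10⁹)·(0.449/9.07×10^-8 + 1.18/1.45×10^-6) = 0.04738 rad.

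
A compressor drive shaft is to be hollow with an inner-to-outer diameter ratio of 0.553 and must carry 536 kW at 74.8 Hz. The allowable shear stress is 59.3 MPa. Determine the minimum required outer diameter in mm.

47.6 mm

ω = 2π·74.8 = 470.0 rad/s, so T = P/ω = 536×10³ / 470.0 = 1140 N·m.
For a hollow shaft with d_i/d_o = 0.553: τ_max = 16T/(π d_o³ (1−k⁴)), so d_o = [16T/(π τ_allow (1−k⁴))]^(1/3) = [16·1140/(π·5.93×10^7·0.9065)]^(1/3) = 0.04763 m.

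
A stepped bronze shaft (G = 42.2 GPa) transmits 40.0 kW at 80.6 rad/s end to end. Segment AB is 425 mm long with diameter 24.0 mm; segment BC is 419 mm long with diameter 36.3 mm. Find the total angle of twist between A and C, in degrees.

10.4°

ω = 80.6 rad/s, so T = P/ω = 40.0×10³ / 80.60 = 496.3 N·m.
J_AB = π(0.0240)⁴/32 = 3.26×10^-8 m⁴; J_BC = π(0.0363)⁴/32 = 1.70×10^-7 m⁴.
θ = (T/G)·Σ L_i/J_i = (496.3/42.2×10⁹)·(0.425/3.26×10^-8 + 0.419/1.70×10^-7) = 0.1824 rad.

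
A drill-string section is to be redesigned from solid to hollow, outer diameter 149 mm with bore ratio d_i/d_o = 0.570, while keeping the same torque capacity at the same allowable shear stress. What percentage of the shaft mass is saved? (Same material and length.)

Equal τ_max and T ⇒ the solid shaft needs d_s³ = d_o³(1−k⁴), so d_s = 149·(1−0.570⁴)^(1/3) = 143.6 mm.
Area ratio A_h/A_s = d_o²(1−k²)/d_s² = (1−k²)/(1−k⁴)^(2/3) = 0.7272.
Mass saving = 1 − 0.7272 = 27.3 %.

27.3 %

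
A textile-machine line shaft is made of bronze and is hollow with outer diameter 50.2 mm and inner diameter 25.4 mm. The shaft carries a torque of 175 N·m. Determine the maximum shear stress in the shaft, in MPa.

J = π(d_o⁴ − d_i⁴)/32 = π(0.0502⁴ − 0.0254⁴)/32 = 5.826×10^-7 m⁴.
τ_max = T·r/J = 175.0 × 0.0251 / 5.826×10^-7 = 7.539×10^6 Pa.

7.54 MPa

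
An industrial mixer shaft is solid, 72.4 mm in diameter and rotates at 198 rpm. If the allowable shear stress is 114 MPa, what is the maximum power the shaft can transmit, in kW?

176 kW

J = πd⁴/32 = π(0.0724)⁴/32 = 2.697×10^-6 m⁴.
T_max = τ_allow·J/r = 1.14×10^8 × 2.697×10^-6 / 0.0362 = 8495 N·m.
ω = 2π·198/60 = 20.73 rad/s, so P_max = T_max·ω = 1.761×10^5 W.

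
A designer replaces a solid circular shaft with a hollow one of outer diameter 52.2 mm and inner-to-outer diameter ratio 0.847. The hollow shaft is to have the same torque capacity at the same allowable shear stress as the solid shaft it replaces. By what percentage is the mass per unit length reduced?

Equal τ_max and T ⇒ the solid shaft needs d_s³ = d_o³(1−k⁴), so d_s = 52.2·(1−0.847⁴)^(1/3) = 41.02 mm.
Area ratio A_h/A_s = d_o²(1−k²)/d_s² = (1−k²)/(1−k⁴)^(2/3) = 0.4576.
Mass saving = 1 − 0.4576 = 54.2 %.

54.2 %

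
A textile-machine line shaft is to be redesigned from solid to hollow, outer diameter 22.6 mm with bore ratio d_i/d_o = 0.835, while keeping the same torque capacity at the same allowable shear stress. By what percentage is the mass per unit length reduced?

Equal τ_max and T ⇒ the solid shaft needs d_s³ = d_o³(1−k⁴), so d_s = 22.6·(1−0.835⁴)^(1/3) = 18.10 mm.
Area ratio A_h/A_s = d_o²(1−k²)/d_s² = (1−k²)/(1−k⁴)^(2/3) = 0.4719.
Mass saving = 1 − 0.4719 = 52.8 %.

52.8 %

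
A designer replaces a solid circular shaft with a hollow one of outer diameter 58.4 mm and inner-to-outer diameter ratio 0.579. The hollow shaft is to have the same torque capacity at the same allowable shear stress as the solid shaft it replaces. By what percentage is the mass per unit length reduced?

28.0 %

Equal τ_max and T ⇒ the solid shaft needs d_s³ = d_o³(1−k⁴), so d_s = 58.4·(1−0.579⁴)^(1/3) = 56.12 mm.
Area ratio A_h/A_s = d_o²(1−k²)/d_s² = (1−k²)/(1−k⁴)^(2/3) = 0.7197.
Mass saving = 1 − 0.7197 = 28.0 %.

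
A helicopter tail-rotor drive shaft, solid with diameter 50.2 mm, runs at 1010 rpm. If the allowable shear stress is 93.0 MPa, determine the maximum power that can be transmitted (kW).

J = πd⁴/32 = π(0.0502)⁴/32 = 6.235×10^-7 m⁴.
T_max = τ_allow·J/r = 9.30×10^7 × 6.235×10^-7 / 0.0251 = 2310 N·m.
ω = 2π·1010/60 = 105.8 rad/s, so P_max = T_max·ω = 2.443×10^5 W.

244 kW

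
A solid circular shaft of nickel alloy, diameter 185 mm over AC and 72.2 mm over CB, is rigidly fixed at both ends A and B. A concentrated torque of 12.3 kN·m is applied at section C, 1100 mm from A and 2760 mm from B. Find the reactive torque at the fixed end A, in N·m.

12200 N·m

Compatibility: T_A·a/J_AC = T_B·b/J_CB with T_A + T_B = T₀.
J_AC = 1.15×10^-4 m⁴, J_CB = 2.67×10^-6 m⁴, so T_A = T₀·(J_AC/a)/((J_AC/a)+(J_CB/b)) = 12190 N·m, T_B = 112.7 N·m.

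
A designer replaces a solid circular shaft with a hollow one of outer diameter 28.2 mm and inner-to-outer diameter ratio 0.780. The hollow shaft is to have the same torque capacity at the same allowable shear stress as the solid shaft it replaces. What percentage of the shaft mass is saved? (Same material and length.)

46.7 %

Equal τ_max and T ⇒ the solid shaft needs d_s³ = d_o³(1−k⁴), so d_s = 28.2·(1−0.780⁴)^(1/3) = 24.17 mm.
Area ratio A_h/A_s = d_o²(1−k²)/d_s² = (1−k²)/(1−k⁴)^(2/3) = 0.5329.
Mass saving = 1 − 0.5329 = 46.7 %.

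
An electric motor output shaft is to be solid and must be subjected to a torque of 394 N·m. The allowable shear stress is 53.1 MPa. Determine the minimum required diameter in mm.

33.6 mm

For a solid shaft τ_max = 16T/(πd³), so d = (16T/(π τ_allow))^(1/3) = (16·394.0/(π·5.31×10^7))^(1/3) = 0.03356 m.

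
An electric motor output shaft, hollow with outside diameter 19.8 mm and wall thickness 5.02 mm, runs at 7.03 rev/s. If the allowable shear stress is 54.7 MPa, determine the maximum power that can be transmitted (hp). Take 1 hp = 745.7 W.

J = π(d_o⁴ − d_i⁴)/32 = π(0.0198⁴ − 0.00976⁴)/32 = 1.420×10^-8 m⁴.
T_max = τ_allow·J/r = 5.47×10^7 × 1.420×10^-8 / 0.00990 = 78.45 N·m.
ω = 2π·7.03 = 44.17 rad/s, so P_max = T_max·ω = 3465 W.

4.65 hp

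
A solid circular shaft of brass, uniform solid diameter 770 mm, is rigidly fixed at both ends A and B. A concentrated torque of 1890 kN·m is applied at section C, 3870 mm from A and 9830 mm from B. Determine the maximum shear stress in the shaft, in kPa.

With uniform GJ and both ends fixed, compatibility θ_AC = θ_CB gives T_A·a = T_B·b, together with T_A + T_B = T₀.
T_A = T₀·b/(a+b) = 1.890e6·9830/13700 = 1.356e6 N·m; T_B = 533900 N·m.
τ in each portion: τ_AC = 1.51×10^7 Pa, τ_CB = 5.96×10^6 Pa; maximum is in AC.
τ_max = T_AC·r/J = 1.356e6·0.385/0.0345 = 1.513×10^7 Pa.

15100 kPa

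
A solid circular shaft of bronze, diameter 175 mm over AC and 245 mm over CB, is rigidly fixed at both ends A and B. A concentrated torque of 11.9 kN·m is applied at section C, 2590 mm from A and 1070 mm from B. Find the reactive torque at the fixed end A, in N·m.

Compatibility: T_A·a/J_AC = T_B·b/J_CB with T_A + T_B = T₀.
J_AC = 9.21×10^-5 m⁴, J_CB = 3.54×10^-4 m⁴, so T_A = T₀·(J_AC/a)/((J_AC/a)+(J_CB/b)) = 1155 N·m, T_B = 10740 N·m.

1160 N·m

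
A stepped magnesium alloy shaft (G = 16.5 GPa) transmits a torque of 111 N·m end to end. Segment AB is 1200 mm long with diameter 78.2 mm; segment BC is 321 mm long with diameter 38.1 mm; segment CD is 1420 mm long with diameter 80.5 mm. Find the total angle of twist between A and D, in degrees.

0.857°

J_AB = π(0.0782)⁴/32 = 3.67×10^-6 m⁴; J_BC = π(0.0381)⁴/32 = 2.07×10^-7 m⁴; J_CD = π(0.0805)⁴/32 = 4.12×10^-6 m⁴.
θ = (T/G)·Σ L_i/J_i = (111.0/16.5×10⁹)·(1.20/3.67×10^-6 + 0.321/2.07×10^-7 + 1.42/4.12×10^-6) = 0.01495 rad.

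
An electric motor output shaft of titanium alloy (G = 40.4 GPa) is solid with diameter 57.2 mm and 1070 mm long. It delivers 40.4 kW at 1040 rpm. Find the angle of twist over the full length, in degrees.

ω = 2π·1040/60 = 108.9 rad/s, so T = P/ω = 40.4×10³ / 108.9 = 371.0 N·m.
J = πd⁴/32 = π(0.0572)⁴/32 = 1.051×10^-6 m⁴.
θ = T·L/(G·J) = 371.0 × 1.07 / (40.4×10⁹ × 1.051×10^-6) = 9.348×10^-3 rad.

0.536°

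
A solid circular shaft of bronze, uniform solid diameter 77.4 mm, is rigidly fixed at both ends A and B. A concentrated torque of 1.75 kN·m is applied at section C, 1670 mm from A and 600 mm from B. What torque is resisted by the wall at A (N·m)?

With uniform GJ and both ends fixed, compatibility θ_AC = θ_CB gives T_A·a = T_B·b, together with T_A + T_B = T₀.
T_A = T₀·b/(a+b) = 1750·600/2270 = 462.6 N·m; T_B = 1287 N·m.

463 N·m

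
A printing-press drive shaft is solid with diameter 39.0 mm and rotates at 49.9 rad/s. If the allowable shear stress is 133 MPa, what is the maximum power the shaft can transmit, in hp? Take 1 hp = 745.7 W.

104 hp

J = πd⁴/32 = π(0.0390)⁴/32 = 2.271×10^-7 m⁴.
T_max = τ_allow·J/r = 1.33×10^8 × 2.271×10^-7 / 0.0195 = 1549 N·m.
ω = 49.9 rad/s, so P_max = T_max·ω = 7.730×10^4 W.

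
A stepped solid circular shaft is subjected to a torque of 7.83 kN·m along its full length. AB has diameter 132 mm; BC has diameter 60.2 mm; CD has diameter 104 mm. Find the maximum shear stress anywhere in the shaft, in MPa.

183 MPa

Under the same torque, τ_max = 16T/(πd³) is largest where d is smallest — segment BC (d = 60.2 mm).
τ_max = 16·7830/(π·(0.0602)³) = 1.828×10^8 Pa.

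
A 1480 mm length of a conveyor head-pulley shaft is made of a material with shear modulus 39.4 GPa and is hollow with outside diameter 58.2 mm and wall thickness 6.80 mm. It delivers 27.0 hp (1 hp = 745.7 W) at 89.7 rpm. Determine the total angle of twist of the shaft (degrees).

6.25°

ω = 2π·89.7/60 = 9.393 rad/s, so T = P/ω = 27.0×745.7 / 9.393 = 2143 N·m.
J = π(d_o⁴ − d_i⁴)/32 = π(0.0582⁴ − 0.0446⁴)/32 = 7.379×10^-7 m⁴.
θ = T·L/(G·J) = 2143 × 1.48 / (39.4×10⁹ × 7.379×10^-7) = 0.1091 rad.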